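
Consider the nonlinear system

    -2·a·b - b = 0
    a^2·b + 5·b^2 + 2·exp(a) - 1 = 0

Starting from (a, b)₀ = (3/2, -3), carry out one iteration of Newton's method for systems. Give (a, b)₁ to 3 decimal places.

At (3/2, -3): F = (12.000, 46.21338).
Jacobian J = [[-2·b, -2·a - 1], [2·a·b + 2·exp(a), a^2 + 10·b]].
At the point, J = [[6.000, -4.000], [-0.03662, -27.750]] (det J = -166.64649).
Solving J·Δ = −F gives Δ = (-0.889, 1.667).
Then the next iterate is (a, b)₁ = (0.611, -1.333).

(0.611, -1.333)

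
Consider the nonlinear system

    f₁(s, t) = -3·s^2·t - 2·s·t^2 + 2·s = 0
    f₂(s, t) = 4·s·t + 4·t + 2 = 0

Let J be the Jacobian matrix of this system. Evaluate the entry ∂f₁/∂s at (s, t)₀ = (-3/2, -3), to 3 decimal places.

-43.000

∂f₁/∂s = -6·s·t - 2·t^2 + 2.
At (-3/2, -3) this is -43.000.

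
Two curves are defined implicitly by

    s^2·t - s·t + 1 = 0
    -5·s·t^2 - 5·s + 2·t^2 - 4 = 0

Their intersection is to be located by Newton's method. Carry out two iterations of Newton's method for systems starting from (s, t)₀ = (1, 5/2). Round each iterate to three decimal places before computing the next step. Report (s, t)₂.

At (1, 5/2): F = (1.000, -27.750).
Jacobian J = [[2·s·t - t, s^2 - s], [-5·t^2 - 5, -10·s·t + 4·t]].
At the point, J = [[2.500, 0.000], [-36.250, -15.000]] (det J = -37.500).
Solving J·Δ = −F gives Δ = (-0.400, -0.883).
Then the next iterate is (s, t)₁ = (0.600, 1.617).
Round to (0.600, 1.617) and repeat: F = (0.61192, -9.61469), J = [[0.32340, -0.240], [-18.07344, -3.234]].
Δ = (-0.796, 1.477), so (s, t)₂ = (-0.196, 3.094).

(-0.196, 3.094)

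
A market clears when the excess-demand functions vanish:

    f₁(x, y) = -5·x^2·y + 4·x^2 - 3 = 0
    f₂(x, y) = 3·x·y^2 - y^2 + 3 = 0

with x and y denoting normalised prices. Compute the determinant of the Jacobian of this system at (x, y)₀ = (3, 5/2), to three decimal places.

-1196.250

J = [[-10·x·y + 8·x, -5·x^2], [3·y^2, 6·x·y - 2·y]].
At the point, J = [[-51.000, -45.000], [18.750, 40.000]].
det J = -1196.250.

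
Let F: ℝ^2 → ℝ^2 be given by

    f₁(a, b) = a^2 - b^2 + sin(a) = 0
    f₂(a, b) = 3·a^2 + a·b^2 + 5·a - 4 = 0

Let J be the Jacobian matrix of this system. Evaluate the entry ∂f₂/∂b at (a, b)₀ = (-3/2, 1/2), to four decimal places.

-1.5000

∂f₂/∂b = 2·a·b.
At (-3/2, 1/2) this is -1.5000.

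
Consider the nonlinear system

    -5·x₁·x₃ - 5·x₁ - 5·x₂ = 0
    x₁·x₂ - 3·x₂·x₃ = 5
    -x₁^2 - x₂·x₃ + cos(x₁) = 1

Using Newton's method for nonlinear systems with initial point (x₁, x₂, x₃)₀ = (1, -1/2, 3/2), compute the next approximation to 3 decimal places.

(1.330, -2.031, 0.205)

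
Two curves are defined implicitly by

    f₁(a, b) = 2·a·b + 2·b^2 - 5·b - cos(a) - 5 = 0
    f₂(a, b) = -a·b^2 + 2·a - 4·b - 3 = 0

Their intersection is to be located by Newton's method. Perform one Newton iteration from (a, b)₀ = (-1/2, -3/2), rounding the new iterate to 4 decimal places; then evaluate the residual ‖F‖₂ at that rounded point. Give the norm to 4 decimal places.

1.0924

At (-1/2, -3/2): F = (7.622417, 3.1250).
Jacobian J = [[2·b + sin(a), 2·a + 4·b - 5], [-b^2 + 2, -2·a·b - 4]].
At the point, J = [[-3.479426, -12.0000], [-0.2500, -5.5000]] (det J = 16.136840).
Solving J·Δ = −F gives Δ = (0.2741, 0.5557).
Then the next iterate is (a, b)₁ = (-0.2259, -0.9443).
Re-evaluating at (-0.2259, -0.9443): F = (0.956947, 0.526836), so ‖F‖₂ = 1.0924.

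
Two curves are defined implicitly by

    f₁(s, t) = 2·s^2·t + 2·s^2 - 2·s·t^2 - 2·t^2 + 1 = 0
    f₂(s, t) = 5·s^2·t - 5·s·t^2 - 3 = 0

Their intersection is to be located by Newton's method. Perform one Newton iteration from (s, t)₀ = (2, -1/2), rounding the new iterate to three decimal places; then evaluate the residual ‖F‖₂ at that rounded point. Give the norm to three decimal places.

At (2, -1/2): F = (3.500, -15.500).
Jacobian J = [[4·s·t + 4·s - 2·t^2, 2·s^2 - 4·s·t - 4·t], [10·s·t - 5·t^2, 5·s^2 - 10·s·t]].
At the point, J = [[3.500, 14.000], [-11.250, 30.000]] (det J = 262.500).
Solving J·Δ = −F gives Δ = (-1.227, 0.057).
Then the next iterate is (s, t)₁ = (0.773, -0.443).
Re-evaluating at (0.773, -0.443): F = (0.96975, -5.08203), so ‖F‖₂ = 5.174.

5.174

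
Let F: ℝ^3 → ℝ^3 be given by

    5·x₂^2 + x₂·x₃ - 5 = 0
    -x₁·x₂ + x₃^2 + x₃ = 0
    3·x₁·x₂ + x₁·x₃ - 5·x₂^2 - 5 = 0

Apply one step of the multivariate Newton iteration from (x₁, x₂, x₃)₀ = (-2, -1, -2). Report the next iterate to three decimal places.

(-1.927, -0.844, -1.872)

At (-2, -1, -2): F = (2.000, 0.000, 0.000).
Jacobian J = [[0, 10·x₂ + x₃, x₂], [-x₂, -x₁, 2·x₃ + 1], [3·x₂ + x₃, 3·x₁ - 10·x₂, x₁]].
At the point, J = [[0.000, -12.000, -1.000], [1.000, 2.000, -3.000], [-5.000, 4.000, -2.000]] (det J = -218.000).
Solving J·Δ = −F gives Δ = (0.073, 0.156, 0.128).
Then the next iterate is (x₁, x₂, x₃)₁ = (-1.927, -0.844, -1.872).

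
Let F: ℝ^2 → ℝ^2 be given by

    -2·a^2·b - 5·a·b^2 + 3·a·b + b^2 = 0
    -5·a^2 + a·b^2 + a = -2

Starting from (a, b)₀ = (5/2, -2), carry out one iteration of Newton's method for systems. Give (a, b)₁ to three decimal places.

At (5/2, -2): F = (-36.000, -16.750).
Jacobian J = [[-4·a·b - 5·b^2 + 3·b, -2·a^2 - 10·a·b + 3·a + 2·b], [-10·a + b^2 + 1, 2·a·b]].
At the point, J = [[-6.000, 41.000], [-20.000, -10.000]] (det J = 880.000).
Solving J·Δ = −F gives Δ = (-1.189, 0.704).
Then the next iterate is (a, b)₁ = (1.311, -1.296).

(1.311, -1.296)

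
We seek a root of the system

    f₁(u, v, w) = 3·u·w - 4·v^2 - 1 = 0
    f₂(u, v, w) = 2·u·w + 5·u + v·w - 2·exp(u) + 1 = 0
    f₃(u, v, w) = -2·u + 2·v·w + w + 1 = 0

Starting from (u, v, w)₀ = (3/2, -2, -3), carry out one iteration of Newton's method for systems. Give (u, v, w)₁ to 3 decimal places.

(0.697, -0.519, -3.093)

At (3/2, -2, -3): F = (-30.500, -3.46338, 7.000).
Jacobian J = [[3·w, -8·v, 3·u], [2·w - 2·exp(u) + 5, w, 2·u + v], [-2, 2·w, 2·v + 1]].
At the point, J = [[-9.000, 16.000, 4.500], [-9.96338, -3.000, 1.000], [-2.000, -6.000, -3.000]] (det J = -403.23094).
Solving J·Δ = −F gives Δ = (-0.803, 1.481, -0.093).
Then the next iterate is (u, v, w)₁ = (0.697, -0.519, -3.093).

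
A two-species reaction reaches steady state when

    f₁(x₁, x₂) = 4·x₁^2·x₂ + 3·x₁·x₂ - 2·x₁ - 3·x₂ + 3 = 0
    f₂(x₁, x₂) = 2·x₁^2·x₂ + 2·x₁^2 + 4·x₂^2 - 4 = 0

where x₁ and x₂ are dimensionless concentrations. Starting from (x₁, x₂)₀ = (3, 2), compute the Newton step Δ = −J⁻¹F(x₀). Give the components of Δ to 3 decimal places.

(0.070, -2.016)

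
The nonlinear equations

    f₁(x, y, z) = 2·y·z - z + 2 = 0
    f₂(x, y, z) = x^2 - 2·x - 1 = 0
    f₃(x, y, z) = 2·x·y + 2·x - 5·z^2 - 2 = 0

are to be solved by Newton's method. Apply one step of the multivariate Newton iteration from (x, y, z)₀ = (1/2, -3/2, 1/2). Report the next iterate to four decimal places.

(-1.2500, -9.5000, -1.5000)

At (1/2, -3/2, 1/2): F = (0.0000, -1.7500, -3.7500).
Jacobian J = [[0, 2·z, 2·y - 1], [2·x - 2, 0, 0], [2·y + 2, 2·x, -10·z]].
At the point, J = [[0.0000, 1.0000, -4.0000], [-1.0000, 0.0000, 0.0000], [-1.0000, 1.0000, -5.0000]] (det J = -1.0000).
Solving J·Δ = −F gives Δ = (-1.7500, -8.0000, -2.0000).
Then the next iterate is (x, y, z)₁ = (-1.2500, -9.5000, -1.5000).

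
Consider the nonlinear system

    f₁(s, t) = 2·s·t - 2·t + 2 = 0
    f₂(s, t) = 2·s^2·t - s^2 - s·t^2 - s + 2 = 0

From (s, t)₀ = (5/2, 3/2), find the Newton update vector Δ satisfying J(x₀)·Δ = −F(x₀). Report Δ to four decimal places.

(2.5476, -4.7143)

At (5/2, 3/2): F = (6.5000, 6.3750).
Jacobian J = [[2·t, 2·s - 2], [4·s·t - 2·s - t^2 - 1, 2·s^2 - 2·s·t]].
At the point, J = [[3.0000, 3.0000], [6.7500, 5.0000]] (det J = -5.2500).
Solving J·Δ = −F gives Δ = (2.5476, -4.7143).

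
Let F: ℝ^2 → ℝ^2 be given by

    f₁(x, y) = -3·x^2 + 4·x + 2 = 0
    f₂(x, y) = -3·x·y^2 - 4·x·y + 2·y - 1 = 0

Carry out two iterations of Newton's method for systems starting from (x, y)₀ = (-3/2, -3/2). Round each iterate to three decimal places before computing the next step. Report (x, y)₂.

(-0.418, -2.930)

At (-3/2, -3/2): F = (-10.750, -2.875).
Jacobian J = [[-6·x + 4, 0], [-3·y^2 - 4·y, -6·x·y - 4·x + 2]].
At the point, J = [[13.000, 0.000], [-0.750, -5.500]] (det J = -71.500).
Solving J·Δ = −F gives Δ = (0.827, -0.635).
Then the next iterate is (x, y)₁ = (-0.673, -2.135).
Round to (-0.673, -2.135) and repeat: F = (-2.05079, -1.81436), J = [[8.038, 0.000], [-5.13467, -3.92913]].
Δ = (0.255, -0.795), so (x, y)₂ = (-0.418, -2.930).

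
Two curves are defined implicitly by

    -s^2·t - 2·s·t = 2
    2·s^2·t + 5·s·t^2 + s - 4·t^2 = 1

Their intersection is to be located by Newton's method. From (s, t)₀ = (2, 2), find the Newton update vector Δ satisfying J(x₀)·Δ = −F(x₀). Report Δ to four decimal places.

(-2.8182, 1.9773)

At (2, 2): F = (-18.0000, 41.0000).
Jacobian J = [[-2·s·t - 2·t, -s^2 - 2·s], [4·s·t + 5·t^2 + 1, 2·s^2 + 10·s·t - 8·t]].
At the point, J = [[-12.0000, -8.0000], [37.0000, 32.0000]] (det J = -88.0000).
Solving J·Δ = −F gives Δ = (-2.8182, 1.9773).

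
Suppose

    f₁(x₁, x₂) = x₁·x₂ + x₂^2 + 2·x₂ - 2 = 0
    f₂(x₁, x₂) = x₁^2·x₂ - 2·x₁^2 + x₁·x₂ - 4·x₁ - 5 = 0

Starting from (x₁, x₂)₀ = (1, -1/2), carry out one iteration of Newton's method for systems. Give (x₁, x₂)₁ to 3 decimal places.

At (1, -1/2): F = (-3.250, -12.000).
Jacobian J = [[x₂, x₁ + 2·x₂ + 2], [2·x₁·x₂ - 4·x₁ + x₂ - 4, x₁^2 + x₁]].
At the point, J = [[-0.500, 2.000], [-9.500, 2.000]] (det J = 18.000).
Solving J·Δ = −F gives Δ = (-0.972, 1.382).
Then the next iterate is (x₁, x₂)₁ = (0.028, 0.882).

(0.028, 0.882)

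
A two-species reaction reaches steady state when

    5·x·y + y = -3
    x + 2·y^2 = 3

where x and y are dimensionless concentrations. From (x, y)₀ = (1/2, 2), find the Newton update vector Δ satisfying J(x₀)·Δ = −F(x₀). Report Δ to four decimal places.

(-0.7941, -0.5882)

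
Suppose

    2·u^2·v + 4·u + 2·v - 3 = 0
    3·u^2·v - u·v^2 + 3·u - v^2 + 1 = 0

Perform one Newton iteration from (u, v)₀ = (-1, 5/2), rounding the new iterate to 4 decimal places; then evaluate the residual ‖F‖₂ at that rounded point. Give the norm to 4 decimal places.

At (-1, 5/2): F = (3.0000, 5.5000).
Jacobian J = [[4·u·v + 4, 2·u^2 + 2], [6·u·v - v^2 + 3, 3·u^2 - 2·u·v - 2·v]].
At the point, J = [[-6.0000, 4.0000], [-18.2500, 3.0000]] (det J = 55.0000).
Solving J·Δ = −F gives Δ = (0.2364, -0.3955).
Then the next iterate is (u, v)₁ = (-0.7636, 2.1045).
Re-evaluating at (-0.7636, 2.1045): F = (0.608805, 1.343510), so ‖F‖₂ = 1.4750.

1.4750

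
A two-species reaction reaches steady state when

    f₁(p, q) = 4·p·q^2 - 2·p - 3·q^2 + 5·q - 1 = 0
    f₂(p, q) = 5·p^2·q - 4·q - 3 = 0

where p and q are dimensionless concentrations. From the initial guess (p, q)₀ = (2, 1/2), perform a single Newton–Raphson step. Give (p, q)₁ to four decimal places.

(1.3966, 0.5647)

At (2, 1/2): F = (-1.2500, 5.0000).
Jacobian J = [[4·q^2 - 2, 8·p·q - 6·q + 5], [10·p·q, 5·p^2 - 4]].
At the point, J = [[-1.0000, 10.0000], [10.0000, 16.0000]] (det J = -116.0000).
Solving J·Δ = −F gives Δ = (-0.6034, 0.0647).
Then the next iterate is (p, q)₁ = (1.3966, 0.5647).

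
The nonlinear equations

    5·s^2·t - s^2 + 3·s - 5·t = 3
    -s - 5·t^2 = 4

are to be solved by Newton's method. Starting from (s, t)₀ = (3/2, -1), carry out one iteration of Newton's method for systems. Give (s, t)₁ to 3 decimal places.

(1.470, 0.047)

At (3/2, -1): F = (-7.000, -10.500).
Jacobian J = [[10·s·t - 2·s + 3, 5·s^2 - 5], [-1, -10·t]].
At the point, J = [[-15.000, 6.250], [-1.000, 10.000]] (det J = -143.750).
Solving J·Δ = −F gives Δ = (-0.030, 1.047).
Then the next iterate is (s, t)₁ = (1.470, 0.047).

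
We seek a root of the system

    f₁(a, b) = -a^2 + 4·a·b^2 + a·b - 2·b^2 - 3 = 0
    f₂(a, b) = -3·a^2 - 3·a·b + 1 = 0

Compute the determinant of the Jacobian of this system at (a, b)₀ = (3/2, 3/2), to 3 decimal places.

148.500

J = [[-2·a + 4·b^2 + b, 8·a·b + a - 4·b], [-6·a - 3·b, -3·a]].
At the point, J = [[7.500, 13.500], [-13.500, -4.500]].
det J = 148.500.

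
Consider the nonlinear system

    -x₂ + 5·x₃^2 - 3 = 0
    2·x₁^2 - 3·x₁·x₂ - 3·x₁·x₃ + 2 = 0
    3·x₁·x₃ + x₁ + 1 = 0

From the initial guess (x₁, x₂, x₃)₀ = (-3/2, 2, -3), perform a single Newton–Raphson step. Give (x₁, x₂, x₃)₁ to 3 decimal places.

(-0.648, 0.748, -1.625)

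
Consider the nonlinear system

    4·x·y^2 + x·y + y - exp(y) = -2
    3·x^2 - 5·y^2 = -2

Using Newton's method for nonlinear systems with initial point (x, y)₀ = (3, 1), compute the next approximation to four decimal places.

At (3, 1): F = (15.281718, 24.0000).
Jacobian J = [[4·y^2 + y, 8·x·y + x - exp(y) + 1], [6·x, -10·y]].
At the point, J = [[5.0000, 25.281718], [18.0000, -10.0000]] (det J = -505.070927).
Solving J·Δ = −F gives Δ = (-1.5039, -0.3070).
Then the next iterate is (x, y)₁ = (1.4961, 0.6930).

(1.4961, 0.6930)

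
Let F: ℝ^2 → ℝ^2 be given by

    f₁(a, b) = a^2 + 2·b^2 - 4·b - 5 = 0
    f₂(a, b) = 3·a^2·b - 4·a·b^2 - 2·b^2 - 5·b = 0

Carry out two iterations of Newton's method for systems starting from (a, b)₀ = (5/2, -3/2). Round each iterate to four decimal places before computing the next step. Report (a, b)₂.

At (5/2, -3/2): F = (11.7500, -47.6250).
Jacobian J = [[2·a, 4·b - 4], [6·a·b - 4·b^2, 3·a^2 - 8·a·b - 4·b - 5]].
At the point, J = [[5.0000, -10.0000], [-31.5000, 49.7500]] (det J = -66.2500).
Solving J·Δ = −F gives Δ = (1.6349, 1.9925).
Then the next iterate is (a, b)₁ = (4.1349, 0.4925).
Round to (4.1349, 0.4925) and repeat: F = (10.612511, 18.302010), J = [[8.2698, -2.0300], [11.248405, 28.030688]].
Δ = (-1.3141, -0.1256), so (a, b)₂ = (2.8208, 0.3669).

(2.8208, 0.3669)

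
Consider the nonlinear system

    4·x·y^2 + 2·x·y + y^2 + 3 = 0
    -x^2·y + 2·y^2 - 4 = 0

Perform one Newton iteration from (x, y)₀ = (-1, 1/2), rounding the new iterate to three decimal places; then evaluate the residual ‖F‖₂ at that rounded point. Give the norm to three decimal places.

34.792

At (-1, 1/2): F = (1.250, -4.000).
Jacobian J = [[4·y^2 + 2·y, 8·x·y + 2·x + 2·y], [-2·x·y, -x^2 + 4·y]].
At the point, J = [[2.000, -5.000], [1.000, 1.000]] (det J = 7.000).
Solving J·Δ = −F gives Δ = (2.679, 1.321).
Then the next iterate is (x, y)₁ = (1.679, 1.821).
Re-evaluating at (1.679, 1.821): F = (34.70149, -2.50139), so ‖F‖₂ = 34.792.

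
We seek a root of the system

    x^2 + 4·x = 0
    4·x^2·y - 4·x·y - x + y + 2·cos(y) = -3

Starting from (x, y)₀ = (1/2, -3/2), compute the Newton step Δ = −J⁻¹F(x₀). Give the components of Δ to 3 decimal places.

(-0.450, -1.550)

At (1/2, -3/2): F = (2.250, 2.64147).
Jacobian J = [[2·x + 4, 0], [8·x·y - 4·y - 1, 4·x^2 - 4·x - 2·sin(y) + 1]].
At the point, J = [[5.000, 0.000], [-1.000, 1.99499]] (det J = 9.97495).
Solving J·Δ = −F gives Δ = (-0.450, -1.550).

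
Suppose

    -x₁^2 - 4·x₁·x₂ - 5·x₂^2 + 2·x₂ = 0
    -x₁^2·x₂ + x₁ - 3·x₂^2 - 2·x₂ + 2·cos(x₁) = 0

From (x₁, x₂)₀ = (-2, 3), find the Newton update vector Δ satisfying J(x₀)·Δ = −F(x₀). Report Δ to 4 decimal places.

At (-2, 3): F = (-19.0000, -47.832294).
Jacobian J = [[-2·x₁ - 4·x₂, -4·x₁ - 10·x₂ + 2], [-2·x₁·x₂ - 2·sin(x₁) + 1, -x₁^2 - 6·x₂ - 2]].
At the point, J = [[-8.0000, -20.0000], [14.818595, -24.0000]] (det J = 488.371897).
Solving J·Δ = −F gives Δ = (1.0251, -1.3601).

(1.0251, -1.3601)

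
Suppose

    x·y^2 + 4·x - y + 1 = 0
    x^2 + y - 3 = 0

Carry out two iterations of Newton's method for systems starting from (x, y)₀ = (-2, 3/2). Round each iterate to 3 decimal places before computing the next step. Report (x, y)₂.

At (-2, 3/2): F = (-13.000, 2.500).
Jacobian J = [[y^2 + 4, 2·x·y - 1], [2·x, 1]].
At the point, J = [[6.250, -7.000], [-4.000, 1.000]] (det J = -21.750).
Solving J·Δ = −F gives Δ = (0.207, -1.672).
Then the next iterate is (x, y)₁ = (-1.793, -0.172).
Round to (-1.793, -0.172) and repeat: F = (-6.05304, 0.04285), J = [[4.02958, -0.38321], [-3.586, 1.000]].
Δ = (2.273, 8.109), so (x, y)₂ = (0.480, 7.937).

(0.480, 7.937)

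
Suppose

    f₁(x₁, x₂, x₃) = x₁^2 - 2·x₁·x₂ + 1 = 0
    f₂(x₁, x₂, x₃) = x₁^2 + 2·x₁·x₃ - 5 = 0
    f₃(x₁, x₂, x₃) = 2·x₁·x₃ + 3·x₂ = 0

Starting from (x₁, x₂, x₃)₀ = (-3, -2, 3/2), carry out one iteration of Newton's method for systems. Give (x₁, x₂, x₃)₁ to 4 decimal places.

(-1.7143, -1.2381, 0.0238)

At (-3, -2, 3/2): F = (-2.0000, -5.0000, -15.0000).
Jacobian J = [[2·x₁ - 2·x₂, -2·x₁, 0], [2·x₁ + 2·x₃, 0, 2·x₁], [2·x₃, 3, 2·x₁]].
At the point, J = [[-2.0000, 6.0000, 0.0000], [-3.0000, 0.0000, -6.0000], [3.0000, 3.0000, -6.0000]] (det J = -252.0000).
Solving J·Δ = −F gives Δ = (1.2857, 0.7619, -1.4762).
Then the next iterate is (x₁, x₂, x₃)₁ = (-1.7143, -1.2381, 0.0238).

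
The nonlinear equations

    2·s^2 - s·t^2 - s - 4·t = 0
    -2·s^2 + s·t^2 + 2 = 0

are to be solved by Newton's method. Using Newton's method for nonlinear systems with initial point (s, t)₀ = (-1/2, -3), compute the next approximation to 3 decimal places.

At (-1/2, -3): F = (17.500, -3.000).
Jacobian J = [[4·s - t^2 - 1, -2·s·t - 4], [-4·s + t^2, 2·s·t]].
At the point, J = [[-12.000, -7.000], [11.000, 3.000]] (det J = 41.000).
Solving J·Δ = −F gives Δ = (-0.768, 3.817).
Then the next iterate is (s, t)₁ = (-1.268, 0.817).

(-1.268, 0.817)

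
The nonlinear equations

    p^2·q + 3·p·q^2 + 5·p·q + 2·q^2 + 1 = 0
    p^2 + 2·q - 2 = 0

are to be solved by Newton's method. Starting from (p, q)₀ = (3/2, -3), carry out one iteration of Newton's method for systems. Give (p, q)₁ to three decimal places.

(2.649, -1.848)

At (3/2, -3): F = (30.250, -5.750).
Jacobian J = [[2·p·q + 3·q^2 + 5·q, p^2 + 6·p·q + 5·p + 4·q], [2·p, 2]].
At the point, J = [[3.000, -29.250], [3.000, 2.000]] (det J = 93.750).
Solving J·Δ = −F gives Δ = (1.149, 1.152).
Then the next iterate is (p, q)₁ = (2.649, -1.848).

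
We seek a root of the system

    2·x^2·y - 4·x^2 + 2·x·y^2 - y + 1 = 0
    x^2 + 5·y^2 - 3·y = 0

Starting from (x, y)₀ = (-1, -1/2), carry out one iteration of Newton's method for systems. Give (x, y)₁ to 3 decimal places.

At (-1, -1/2): F = (-4.000, 3.750).
Jacobian J = [[4·x·y - 8·x + 2·y^2, 2·x^2 + 4·x·y - 1], [2·x, 10·y - 3]].
At the point, J = [[10.500, 3.000], [-2.000, -8.000]] (det J = -78.000).
Solving J·Δ = −F gives Δ = (0.266, 0.402).
Then the next iterate is (x, y)₁ = (-0.734, -0.098).

(-0.734, -0.098)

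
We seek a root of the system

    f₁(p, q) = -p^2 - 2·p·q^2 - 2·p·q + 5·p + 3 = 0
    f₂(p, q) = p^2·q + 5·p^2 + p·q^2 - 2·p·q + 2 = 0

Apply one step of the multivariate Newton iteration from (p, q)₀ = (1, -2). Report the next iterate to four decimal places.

At (1, -2): F = (3.0000, 13.0000).
Jacobian J = [[-2·p - 2·q^2 - 2·q + 5, -4·p·q - 2·p], [2·p·q + 10·p + q^2 - 2·q, p^2 + 2·p·q - 2·p]].
At the point, J = [[-1.0000, 6.0000], [14.0000, -5.0000]] (det J = -79.0000).
Solving J·Δ = −F gives Δ = (-1.1772, -0.6962).
Then the next iterate is (p, q)₁ = (-0.1772, -2.6962).

(-0.1772, -2.6962)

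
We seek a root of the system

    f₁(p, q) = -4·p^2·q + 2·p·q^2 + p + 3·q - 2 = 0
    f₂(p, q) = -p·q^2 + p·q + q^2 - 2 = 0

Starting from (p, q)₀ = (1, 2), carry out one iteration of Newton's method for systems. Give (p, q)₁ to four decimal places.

(0.2857, 0.5714)

At (1, 2): F = (5.0000, 0.0000).
Jacobian J = [[-8·p·q + 2·q^2 + 1, -4·p^2 + 4·p·q + 3], [-q^2 + q, -2·p·q + p + 2·q]].
At the point, J = [[-7.0000, 7.0000], [-2.0000, 1.0000]] (det J = 7.0000).
Solving J·Δ = −F gives Δ = (-0.7143, -1.4286).
Then the next iterate is (p, q)₁ = (0.2857, 0.5714).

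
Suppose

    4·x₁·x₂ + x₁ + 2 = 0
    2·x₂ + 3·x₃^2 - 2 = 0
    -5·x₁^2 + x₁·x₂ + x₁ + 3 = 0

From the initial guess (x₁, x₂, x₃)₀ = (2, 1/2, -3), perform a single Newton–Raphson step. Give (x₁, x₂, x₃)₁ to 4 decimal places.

(1.1688, -0.1883, -1.6320)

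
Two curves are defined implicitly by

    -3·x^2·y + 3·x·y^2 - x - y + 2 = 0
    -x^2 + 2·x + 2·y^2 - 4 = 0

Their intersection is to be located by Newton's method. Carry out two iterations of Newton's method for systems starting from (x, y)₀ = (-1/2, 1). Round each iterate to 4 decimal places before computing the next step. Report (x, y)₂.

(-0.1221, 1.4556)

At (-1/2, 1): F = (-0.7500, -3.2500).
Jacobian J = [[-6·x·y + 3·y^2 - 1, -3·x^2 + 6·x·y - 1], [-2·x + 2, 4·y]].
At the point, J = [[5.0000, -4.7500], [3.0000, 4.0000]] (det J = 34.2500).
Solving J·Δ = −F gives Δ = (0.5383, 0.4088).
Then the next iterate is (x, y)₁ = (0.0383, 1.4088).
Round to (0.0383, 1.4088) and repeat: F = (0.774744, 0.044568), J = [[4.630410, -0.680658], [1.9234, 5.6352]].
Δ = (-0.1604, 0.0468), so (x, y)₂ = (-0.1221, 1.4556).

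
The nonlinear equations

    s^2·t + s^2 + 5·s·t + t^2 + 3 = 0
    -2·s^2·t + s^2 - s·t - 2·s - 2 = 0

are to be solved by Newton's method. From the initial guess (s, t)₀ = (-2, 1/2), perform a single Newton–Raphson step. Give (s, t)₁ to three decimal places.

At (-2, 1/2): F = (4.250, 3.000).
Jacobian J = [[2·s·t + 2·s + 5·t, s^2 + 5·s + 2·t], [-4·s·t + 2·s - t - 2, -2·s^2 - s]].
At the point, J = [[-3.500, -5.000], [-2.500, -6.000]] (det J = 8.500).
Solving J·Δ = −F gives Δ = (1.235, -0.015).
Then the next iterate is (s, t)₁ = (-0.765, 0.485).

(-0.765, 0.485)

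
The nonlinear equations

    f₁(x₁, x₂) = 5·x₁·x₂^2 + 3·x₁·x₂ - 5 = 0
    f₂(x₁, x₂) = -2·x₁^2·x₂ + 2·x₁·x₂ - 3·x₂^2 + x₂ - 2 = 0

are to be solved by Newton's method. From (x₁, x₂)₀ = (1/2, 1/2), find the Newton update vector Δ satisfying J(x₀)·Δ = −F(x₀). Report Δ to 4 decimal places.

At (1/2, 1/2): F = (-3.6250, -2.0000).
Jacobian J = [[5·x₂^2 + 3·x₂, 10·x₁·x₂ + 3·x₁], [-4·x₁·x₂ + 2·x₂, -2·x₁^2 + 2·x₁ - 6·x₂ + 1]].
At the point, J = [[2.7500, 4.0000], [0.0000, -1.5000]] (det J = -4.1250).
Solving J·Δ = −F gives Δ = (3.2576, -1.3333).

(3.2576, -1.3333)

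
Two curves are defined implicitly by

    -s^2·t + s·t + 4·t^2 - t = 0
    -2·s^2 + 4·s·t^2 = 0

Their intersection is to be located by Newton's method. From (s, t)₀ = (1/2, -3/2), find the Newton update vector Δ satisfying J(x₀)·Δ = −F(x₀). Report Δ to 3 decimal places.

At (1/2, -3/2): F = (10.125, 4.000).
Jacobian J = [[-2·s·t + t, -s^2 + s + 8·t - 1], [-4·s + 4·t^2, 8·s·t]].
At the point, J = [[0.000, -12.750], [7.000, -6.000]] (det J = 89.250).
Solving J·Δ = −F gives Δ = (0.109, 0.794).

(0.109, 0.794)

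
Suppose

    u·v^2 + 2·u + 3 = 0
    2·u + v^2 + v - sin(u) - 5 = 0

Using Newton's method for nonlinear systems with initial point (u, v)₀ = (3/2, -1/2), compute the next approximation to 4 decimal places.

At (3/2, -1/2): F = (6.3750, -3.247495).
Jacobian J = [[v^2 + 2, 2·u·v], [-cos(u) + 2, 2·v + 1]].
At the point, J = [[2.2500, -1.5000], [1.929263, 0.0000]] (det J = 2.893894).
Solving J·Δ = −F gives Δ = (1.6833, 6.7749).
Then the next iterate is (u, v)₁ = (3.1833, 6.2749).

(3.1833, 6.2749)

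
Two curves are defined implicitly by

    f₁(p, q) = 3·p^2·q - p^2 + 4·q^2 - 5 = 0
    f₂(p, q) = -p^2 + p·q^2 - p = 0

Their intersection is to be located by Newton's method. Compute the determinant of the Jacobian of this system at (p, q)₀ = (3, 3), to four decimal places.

762.0000

J = [[6·p·q - 2·p, 3·p^2 + 8·q], [-2·p + q^2 - 1, 2·p·q]].
At the point, J = [[48.0000, 51.0000], [2.0000, 18.0000]].
det J = 762.0000.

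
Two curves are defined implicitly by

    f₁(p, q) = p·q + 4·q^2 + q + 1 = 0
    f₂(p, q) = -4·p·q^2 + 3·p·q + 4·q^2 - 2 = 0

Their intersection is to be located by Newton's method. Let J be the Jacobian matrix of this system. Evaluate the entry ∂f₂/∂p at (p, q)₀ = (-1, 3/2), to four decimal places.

∂f₂/∂p = -4·q^2 + 3·q.
At (-1, 3/2) this is -4.5000.

-4.5000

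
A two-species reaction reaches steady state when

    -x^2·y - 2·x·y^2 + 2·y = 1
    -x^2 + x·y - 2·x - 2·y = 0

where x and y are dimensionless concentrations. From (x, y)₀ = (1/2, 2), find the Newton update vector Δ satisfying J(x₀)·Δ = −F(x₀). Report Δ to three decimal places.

At (1/2, 2): F = (-1.500, -4.250).
Jacobian J = [[-2·x·y - 2·y^2, -x^2 - 4·x·y + 2], [-2·x + y - 2, x - 2]].
At the point, J = [[-10.000, -2.250], [-1.000, -1.500]] (det J = 12.750).
Solving J·Δ = −F gives Δ = (0.574, -3.216).

(0.574, -3.216)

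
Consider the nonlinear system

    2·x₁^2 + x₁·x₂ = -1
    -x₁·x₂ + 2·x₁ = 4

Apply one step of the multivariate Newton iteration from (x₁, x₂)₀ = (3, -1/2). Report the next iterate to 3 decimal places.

At (3, -1/2): F = (17.500, 3.500).
Jacobian J = [[4·x₁ + x₂, x₁], [-x₂ + 2, -x₁]].
At the point, J = [[11.500, 3.000], [2.500, -3.000]] (det J = -42.000).
Solving J·Δ = −F gives Δ = (-1.500, -0.083).
Then the next iterate is (x₁, x₂)₁ = (1.500, -0.583).

(1.500, -0.583)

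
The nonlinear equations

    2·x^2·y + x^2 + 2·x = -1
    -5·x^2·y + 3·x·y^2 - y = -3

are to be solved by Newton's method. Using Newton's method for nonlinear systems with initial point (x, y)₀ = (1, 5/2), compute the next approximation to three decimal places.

(0.513, 1.412)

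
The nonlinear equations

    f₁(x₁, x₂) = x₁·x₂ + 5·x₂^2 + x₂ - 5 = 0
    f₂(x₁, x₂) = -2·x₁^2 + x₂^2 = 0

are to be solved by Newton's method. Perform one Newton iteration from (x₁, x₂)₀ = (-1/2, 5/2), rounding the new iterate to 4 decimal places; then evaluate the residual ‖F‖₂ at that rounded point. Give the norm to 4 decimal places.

5.9027

At (-1/2, 5/2): F = (27.5000, 5.7500).
Jacobian J = [[x₂, x₁ + 10·x₂ + 1], [-4·x₁, 2·x₂]].
At the point, J = [[2.5000, 25.5000], [2.0000, 5.0000]] (det J = -38.5000).
Solving J·Δ = −F gives Δ = (-0.2370, -1.0552).
Then the next iterate is (x₁, x₂)₁ = (-0.7370, 1.4448).
Re-evaluating at (-0.7370, 1.4448): F = (5.817218, 1.001109), so ‖F‖₂ = 5.9027.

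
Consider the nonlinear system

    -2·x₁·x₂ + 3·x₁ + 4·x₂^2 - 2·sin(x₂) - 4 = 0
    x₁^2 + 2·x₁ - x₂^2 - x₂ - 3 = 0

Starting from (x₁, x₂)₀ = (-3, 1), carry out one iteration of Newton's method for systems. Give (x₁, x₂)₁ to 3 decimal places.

At (-3, 1): F = (-4.68294, -2.000).
Jacobian J = [[-2·x₂ + 3, -2·x₁ + 8·x₂ - 2·cos(x₂)], [2·x₁ + 2, -2·x₂ - 1]].
At the point, J = [[1.000, 12.91940], [-4.000, -3.000]] (det J = 48.67758).
Solving J·Δ = −F gives Δ = (-0.819, 0.426).
Then the next iterate is (x₁, x₂)₁ = (-3.819, 1.426).

(-3.819, 1.426)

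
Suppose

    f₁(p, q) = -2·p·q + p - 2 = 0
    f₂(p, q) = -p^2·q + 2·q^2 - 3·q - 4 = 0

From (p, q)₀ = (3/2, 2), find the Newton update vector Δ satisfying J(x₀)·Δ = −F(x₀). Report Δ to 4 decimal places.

(-1.4238, -0.7429)

At (3/2, 2): F = (-6.5000, -6.5000).
Jacobian J = [[-2·q + 1, -2·p], [-2·p·q, -p^2 + 4·q - 3]].
At the point, J = [[-3.0000, -3.0000], [-6.0000, 2.7500]] (det J = -26.2500).
Solving J·Δ = −F gives Δ = (-1.4238, -0.7429).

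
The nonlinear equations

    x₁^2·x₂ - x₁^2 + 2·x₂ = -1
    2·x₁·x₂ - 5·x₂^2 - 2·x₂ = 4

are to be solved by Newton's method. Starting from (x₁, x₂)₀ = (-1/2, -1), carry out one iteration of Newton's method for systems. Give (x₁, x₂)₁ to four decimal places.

At (-1/2, -1): F = (-1.5000, -6.0000).
Jacobian J = [[2·x₁·x₂ - 2·x₁, x₁^2 + 2], [2·x₂, 2·x₁ - 10·x₂ - 2]].
At the point, J = [[2.0000, 2.2500], [-2.0000, 7.0000]] (det J = 18.5000).
Solving J·Δ = −F gives Δ = (-0.1622, 0.8108).
Then the next iterate is (x₁, x₂)₁ = (-0.6622, -0.1892).

(-0.6622, -0.1892)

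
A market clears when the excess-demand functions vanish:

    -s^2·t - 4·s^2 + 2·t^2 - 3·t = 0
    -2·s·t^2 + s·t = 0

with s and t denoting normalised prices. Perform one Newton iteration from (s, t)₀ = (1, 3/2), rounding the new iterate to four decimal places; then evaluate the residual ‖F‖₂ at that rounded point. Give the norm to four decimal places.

1.9078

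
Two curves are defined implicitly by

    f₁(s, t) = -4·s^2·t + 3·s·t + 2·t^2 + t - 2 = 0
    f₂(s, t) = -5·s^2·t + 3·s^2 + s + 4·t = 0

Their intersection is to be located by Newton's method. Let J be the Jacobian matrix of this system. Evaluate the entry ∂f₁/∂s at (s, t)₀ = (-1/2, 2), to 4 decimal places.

14.0000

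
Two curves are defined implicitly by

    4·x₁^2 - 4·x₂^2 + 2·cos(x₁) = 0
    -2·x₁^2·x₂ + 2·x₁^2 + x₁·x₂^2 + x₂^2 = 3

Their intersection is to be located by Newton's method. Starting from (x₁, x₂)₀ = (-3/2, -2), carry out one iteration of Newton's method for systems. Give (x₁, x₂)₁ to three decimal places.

(-1.023, -1.273)

At (-3/2, -2): F = (-6.85853, 8.500).
Jacobian J = [[8·x₁ - 2·sin(x₁), -8·x₂], [-4·x₁·x₂ + 4·x₁ + x₂^2, -2·x₁^2 + 2·x₁·x₂ + 2·x₂]].
At the point, J = [[-10.00501, 16.000], [-14.000, -2.500]] (det J = 249.01253).
Solving J·Δ = −F gives Δ = (0.477, 0.727).
Then the next iterate is (x₁, x₂)₁ = (-1.023, -1.273).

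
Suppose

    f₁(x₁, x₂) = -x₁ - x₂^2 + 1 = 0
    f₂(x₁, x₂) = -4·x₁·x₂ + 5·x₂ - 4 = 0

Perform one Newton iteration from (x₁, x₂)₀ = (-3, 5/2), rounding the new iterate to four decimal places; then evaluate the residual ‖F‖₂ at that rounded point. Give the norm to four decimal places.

At (-3, 5/2): F = (-2.2500, 38.5000).
Jacobian J = [[-1, -2·x₂], [-4·x₂, -4·x₁ + 5]].
At the point, J = [[-1.0000, -5.0000], [-10.0000, 17.0000]] (det J = -67.0000).
Solving J·Δ = −F gives Δ = (2.3022, -0.9104).
Then the next iterate is (x₁, x₂)₁ = (-0.6978, 1.5896).
Re-evaluating at (-0.6978, 1.5896): F = (-0.829028, 8.384892), so ‖F‖₂ = 8.4258.

8.4258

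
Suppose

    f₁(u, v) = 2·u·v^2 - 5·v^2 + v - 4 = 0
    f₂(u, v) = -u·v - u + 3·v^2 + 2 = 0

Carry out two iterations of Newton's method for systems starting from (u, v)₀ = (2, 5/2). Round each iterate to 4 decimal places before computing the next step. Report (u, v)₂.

At (2, 5/2): F = (-7.7500, 13.7500).
Jacobian J = [[2·v^2, 4·u·v - 10·v + 1], [-v - 1, -u + 6·v]].
At the point, J = [[12.5000, -4.0000], [-3.5000, 13.0000]] (det J = 148.5000).
Solving J·Δ = −F gives Δ = (0.3081, -0.9747).
Then the next iterate is (u, v)₁ = (2.3081, 1.5253).
Round to (2.3081, 1.5253) and repeat: F = (-3.367626, 3.150975), J = [[4.653080, -0.170820], [-2.5253, 6.8437]].
Δ = (0.7165, -0.1960), so (u, v)₂ = (3.0246, 1.3293).

(3.0246, 1.3293)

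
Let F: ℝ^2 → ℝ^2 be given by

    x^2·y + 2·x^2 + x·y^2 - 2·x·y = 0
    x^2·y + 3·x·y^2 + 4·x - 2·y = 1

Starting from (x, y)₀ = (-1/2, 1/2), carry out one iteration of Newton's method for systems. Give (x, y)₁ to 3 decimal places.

At (-1/2, 1/2): F = (1.000, -4.250).
Jacobian J = [[2·x·y + 4·x + y^2 - 2·y, x^2 + 2·x·y - 2·x], [2·x·y + 3·y^2 + 4, x^2 + 6·x·y - 2]].
At the point, J = [[-3.250, 0.750], [4.250, -3.250]] (det J = 7.375).
Solving J·Δ = −F gives Δ = (0.008, -1.297).
Then the next iterate is (x, y)₁ = (-0.492, -0.797).

(-0.492, -0.797)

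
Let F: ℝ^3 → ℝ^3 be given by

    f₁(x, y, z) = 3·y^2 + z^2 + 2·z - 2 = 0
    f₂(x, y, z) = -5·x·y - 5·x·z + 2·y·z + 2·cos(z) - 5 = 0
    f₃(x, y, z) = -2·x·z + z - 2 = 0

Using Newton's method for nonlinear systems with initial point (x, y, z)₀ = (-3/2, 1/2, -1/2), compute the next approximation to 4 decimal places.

At (-3/2, 1/2, -1/2): F = (-2.0000, -3.744835, -4.0000).
Jacobian J = [[0, 6·y, 2·z + 2], [-5·y - 5·z, -5·x + 2·z, -5·x + 2·y - 2·sin(z)], [-2·z, 0, -2·x + 1]].
At the point, J = [[0.0000, 3.0000, 1.0000], [0.0000, 6.5000, 9.458851], [1.0000, 0.0000, 4.0000]] (det J = 21.876553).
Solving J·Δ = −F gives Δ = (4.3228, 0.6936, -0.0807).
Then the next iterate is (x, y, z)₁ = (2.8228, 1.1936, -0.5807).

(2.8228, 1.1936, -0.5807)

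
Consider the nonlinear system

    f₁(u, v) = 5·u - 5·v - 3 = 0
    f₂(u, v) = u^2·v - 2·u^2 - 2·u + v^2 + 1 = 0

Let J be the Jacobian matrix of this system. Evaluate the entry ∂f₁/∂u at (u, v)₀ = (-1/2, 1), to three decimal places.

5.000

∂f₁/∂u = 5.
At (-1/2, 1) this is 5.000.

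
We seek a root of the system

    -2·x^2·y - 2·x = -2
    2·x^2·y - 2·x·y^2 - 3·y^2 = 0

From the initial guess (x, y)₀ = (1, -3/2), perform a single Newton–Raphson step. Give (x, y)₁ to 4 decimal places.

At (1, -3/2): F = (3.0000, -14.2500).
Jacobian J = [[-4·x·y - 2, -2·x^2], [4·x·y - 2·y^2, 2·x^2 - 4·x·y - 6·y]].
At the point, J = [[4.0000, -2.0000], [-10.5000, 17.0000]] (det J = 47.0000).
Solving J·Δ = −F gives Δ = (-0.4787, 0.5426).
Then the next iterate is (x, y)₁ = (0.5213, -0.9574).

(0.5213, -0.9574)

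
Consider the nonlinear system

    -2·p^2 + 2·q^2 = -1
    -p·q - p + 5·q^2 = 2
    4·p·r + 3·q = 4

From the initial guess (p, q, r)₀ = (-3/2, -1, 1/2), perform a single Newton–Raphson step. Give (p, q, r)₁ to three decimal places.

(-1.015, -0.647, -0.828)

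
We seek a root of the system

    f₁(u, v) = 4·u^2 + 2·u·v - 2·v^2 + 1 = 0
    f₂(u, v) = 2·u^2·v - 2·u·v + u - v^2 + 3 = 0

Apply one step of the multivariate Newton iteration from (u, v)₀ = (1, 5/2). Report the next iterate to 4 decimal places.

(0.6765, 1.6618)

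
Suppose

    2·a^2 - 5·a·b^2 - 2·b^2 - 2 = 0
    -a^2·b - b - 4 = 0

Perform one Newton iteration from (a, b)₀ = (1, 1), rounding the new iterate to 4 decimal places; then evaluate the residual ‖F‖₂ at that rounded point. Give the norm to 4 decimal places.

At (1, 1): F = (-7.0000, -6.0000).
Jacobian J = [[4·a - 5·b^2, -10·a·b - 4·b], [-2·a·b, -a^2 - 1]].
At the point, J = [[-1.0000, -14.0000], [-2.0000, -2.0000]] (det J = -26.0000).
Solving J·Δ = −F gives Δ = (-2.6923, -0.3077).
Then the next iterate is (a, b)₁ = (-1.6923, 0.6923).
Re-evaluating at (-1.6923, 0.6923): F = (6.824622, -6.674964), so ‖F‖₂ = 9.5462.

9.5462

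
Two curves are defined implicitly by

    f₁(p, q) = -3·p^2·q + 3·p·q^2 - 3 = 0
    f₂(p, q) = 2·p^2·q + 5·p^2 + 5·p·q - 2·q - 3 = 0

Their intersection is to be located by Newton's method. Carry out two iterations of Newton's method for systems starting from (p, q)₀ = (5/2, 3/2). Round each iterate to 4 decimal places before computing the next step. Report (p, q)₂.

At (5/2, 3/2): F = (-14.2500, 62.7500).
Jacobian J = [[-6·p·q + 3·q^2, -3·p^2 + 6·p·q], [4·p·q + 10·p + 5·q, 2·p^2 + 5·p - 2]].
At the point, J = [[-15.7500, 3.7500], [47.5000, 23.0000]] (det J = -540.3750).
Solving J·Δ = −F gives Δ = (-1.0420, -0.5763).
Then the next iterate is (p, q)₁ = (1.4580, 0.9237).
Round to (1.4580, 0.9237) and repeat: F = (-5.158713, 16.442329), J = [[-5.520863, 1.703236], [24.585518, 9.541528]].
Δ = (-0.8168, 0.3813), so (p, q)₂ = (0.6412, 1.3050).

(0.6412, 1.3050)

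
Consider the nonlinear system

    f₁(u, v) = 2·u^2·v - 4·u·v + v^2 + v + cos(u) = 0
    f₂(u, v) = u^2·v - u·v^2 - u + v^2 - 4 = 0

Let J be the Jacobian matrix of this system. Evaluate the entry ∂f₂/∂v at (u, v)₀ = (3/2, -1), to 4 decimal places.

3.2500

∂f₂/∂v = u^2 - 2·u·v + 2·v.
At (3/2, -1) this is 3.2500.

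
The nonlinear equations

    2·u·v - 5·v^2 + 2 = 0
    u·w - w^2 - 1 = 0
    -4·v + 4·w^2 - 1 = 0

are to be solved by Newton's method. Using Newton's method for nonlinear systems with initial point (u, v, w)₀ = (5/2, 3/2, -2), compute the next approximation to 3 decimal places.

(0.064, 0.594, -1.211)

At (5/2, 3/2, -2): F = (-1.750, -10.000, 9.000).
Jacobian J = [[2·v, 2·u - 10·v, 0], [w, 0, u - 2·w], [0, -4, 8·w]].
At the point, J = [[3.000, -10.000, 0.000], [-2.000, 0.000, 6.500], [0.000, -4.000, -16.000]] (det J = 398.000).
Solving J·Δ = −F gives Δ = (-2.436, -0.906, 0.789).
Then the next iterate is (u, v, w)₁ = (0.064, 0.594, -1.211).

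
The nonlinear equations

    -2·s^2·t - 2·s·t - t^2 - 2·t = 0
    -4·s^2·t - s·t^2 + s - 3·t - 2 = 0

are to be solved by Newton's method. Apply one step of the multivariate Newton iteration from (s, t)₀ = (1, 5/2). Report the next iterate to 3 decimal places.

(0.824, 0.809)

At (1, 5/2): F = (-21.250, -24.750).
Jacobian J = [[-4·s·t - 2·t, -2·s^2 - 2·s - 2·t - 2], [-8·s·t - t^2 + 1, -4·s^2 - 2·s·t - 3]].
At the point, J = [[-15.000, -11.000], [-25.250, -12.000]] (det J = -97.750).
Solving J·Δ = −F gives Δ = (-0.176, -1.691).
Then the next iterate is (s, t)₁ = (0.824, 0.809).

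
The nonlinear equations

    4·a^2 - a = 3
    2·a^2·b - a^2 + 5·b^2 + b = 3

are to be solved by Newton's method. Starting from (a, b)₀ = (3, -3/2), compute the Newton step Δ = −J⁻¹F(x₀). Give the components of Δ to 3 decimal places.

(-1.304, -0.514)

At (3, -3/2): F = (30.000, -29.250).
Jacobian J = [[8·a - 1, 0], [4·a·b - 2·a, 2·a^2 + 10·b + 1]].
At the point, J = [[23.000, 0.000], [-24.000, 4.000]] (det J = 92.000).
Solving J·Δ = −F gives Δ = (-1.304, -0.514).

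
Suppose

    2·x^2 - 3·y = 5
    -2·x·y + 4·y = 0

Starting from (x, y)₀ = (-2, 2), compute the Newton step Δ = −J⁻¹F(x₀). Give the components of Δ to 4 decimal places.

At (-2, 2): F = (-3.0000, 16.0000).
Jacobian J = [[4·x, -3], [-2·y, -2·x + 4]].
At the point, J = [[-8.0000, -3.0000], [-4.0000, 8.0000]] (det J = -76.0000).
Solving J·Δ = −F gives Δ = (0.3158, -1.8421).

(0.3158, -1.8421)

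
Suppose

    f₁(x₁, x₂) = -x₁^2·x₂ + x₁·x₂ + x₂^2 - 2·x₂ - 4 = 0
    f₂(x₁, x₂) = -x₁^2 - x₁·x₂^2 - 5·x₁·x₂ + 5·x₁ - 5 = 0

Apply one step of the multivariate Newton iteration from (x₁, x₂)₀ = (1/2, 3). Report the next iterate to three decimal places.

(-0.254, 3.059)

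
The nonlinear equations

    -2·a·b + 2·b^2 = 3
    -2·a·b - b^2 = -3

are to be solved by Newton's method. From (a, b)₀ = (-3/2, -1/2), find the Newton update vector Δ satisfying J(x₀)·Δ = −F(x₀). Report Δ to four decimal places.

At (-3/2, -1/2): F = (-4.0000, 1.2500).
Jacobian J = [[-2·b, -2·a + 4·b], [-2·b, -2·a - 2·b]].
At the point, J = [[1.0000, 1.0000], [1.0000, 4.0000]] (det J = 3.0000).
Solving J·Δ = −F gives Δ = (5.7500, -1.7500).

(5.7500, -1.7500)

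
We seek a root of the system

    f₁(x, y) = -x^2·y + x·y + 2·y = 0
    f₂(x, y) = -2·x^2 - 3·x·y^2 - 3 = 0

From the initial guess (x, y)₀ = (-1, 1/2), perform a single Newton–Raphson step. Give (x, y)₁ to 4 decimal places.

At (-1, 1/2): F = (0.0000, -4.2500).
Jacobian J = [[-2·x·y + y, -x^2 + x + 2], [-4·x - 3·y^2, -6·x·y]].
At the point, J = [[1.5000, 0.0000], [3.2500, 3.0000]] (det J = 4.5000).
Solving J·Δ = −F gives Δ = (0.0000, 1.4167).
Then the next iterate is (x, y)₁ = (-1.0000, 1.9167).

(-1.0000, 1.9167)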